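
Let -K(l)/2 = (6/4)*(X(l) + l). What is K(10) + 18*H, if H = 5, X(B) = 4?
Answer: 48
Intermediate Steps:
K(l) = -12 - 3*l (K(l) = -2*6/4*(4 + l) = -2*6*(¼)*(4 + l) = -3*(4 + l) = -2*(6 + 3*l/2) = -12 - 3*l)
K(10) + 18*H = (-12 - 3*10) + 18*5 = (-12 - 30) + 90 = -42 + 90 = 48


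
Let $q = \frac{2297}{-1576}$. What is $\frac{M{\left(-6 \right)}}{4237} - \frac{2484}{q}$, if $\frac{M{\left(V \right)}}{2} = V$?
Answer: $\frac{16586912244}{9732389} \approx 1704.3$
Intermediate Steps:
$q = - \frac{2297}{1576}$ ($q = 2297 \left(- \frac{1}{1576}\right) = - \frac{2297}{1576} \approx -1.4575$)
$M{\left(V \right)} = 2 V$
$\frac{M{\left(-6 \right)}}{4237} - \frac{2484}{q} = \frac{2 \left(-6\right)}{4237} - \frac{2484}{- \frac{2297}{1576}} = \left(-12\right) \frac{1}{4237} - - \frac{3914784}{2297} = - \frac{12}{4237} + \frac{3914784}{2297} = \frac{16586912244}{9732389}$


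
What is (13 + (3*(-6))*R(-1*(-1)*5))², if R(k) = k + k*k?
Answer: 277729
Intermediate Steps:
R(k) = k + k²
(13 + (3*(-6))*R(-1*(-1)*5))² = (13 + (3*(-6))*((-1*(-1)*5)*(1 - 1*(-1)*5)))² = (13 - 18*1*5*(1 + 1*5))² = (13 - 90*(1 + 5))² = (13 - 90*6)² = (13 - 18*30)² = (13 - 540)² = (-527)² = 277729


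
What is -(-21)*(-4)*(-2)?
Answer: 168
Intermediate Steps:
-(-21)*(-4)*(-2) = -7*12*(-2) = -84*(-2) = 168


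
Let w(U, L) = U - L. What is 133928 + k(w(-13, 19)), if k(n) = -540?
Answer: 133388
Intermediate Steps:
133928 + k(w(-13, 19)) = 133928 - 540 = 133388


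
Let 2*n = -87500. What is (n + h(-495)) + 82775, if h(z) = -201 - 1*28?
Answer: 38796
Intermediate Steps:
n = -43750 (n = (½)*(-87500) = -43750)
h(z) = -229 (h(z) = -201 - 28 = -229)
(n + h(-495)) + 82775 = (-43750 - 229) + 82775 = -43979 + 82775 = 38796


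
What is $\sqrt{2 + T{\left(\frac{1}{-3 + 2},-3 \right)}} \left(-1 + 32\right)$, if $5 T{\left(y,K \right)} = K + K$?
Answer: $\frac{62 \sqrt{5}}{5} \approx 27.727$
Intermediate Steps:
$T{\left(y,K \right)} = \frac{2 K}{5}$ ($T{\left(y,K \right)} = \frac{K + K}{5} = \frac{2 K}{5}$)
$\sqrt{2 + T{\left(\frac{1}{-3 + 2},-3 \right)}} \left(-1 + 32\right) = \sqrt{2 + \frac{2}{5} \left(-3\right)} \left(-1 + 32\right) = \sqrt{2 - \frac{6}{5}} \cdot 31 = \sqrt{\frac{4}{5}} \cdot 31 = \frac{2 \sqrt{5}}{5} \cdot 31 = \frac{62 \sqrt{5}}{5}$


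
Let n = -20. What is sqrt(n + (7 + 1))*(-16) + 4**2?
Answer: 16 - 32*I*sqrt(3) ≈ 16.0 - 55.426*I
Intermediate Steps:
sqrt(n + (7 + 1))*(-16) + 4**2 = sqrt(-20 + (7 + 1))*(-16) + 4**2 = sqrt(-20 + 8)*(-16) + 16 = sqrt(-12)*(-16) + 16 = (2*I*sqrt(3))*(-16) + 16 = -32*I*sqrt(3) + 16 = 16 - 32*I*sqrt(3)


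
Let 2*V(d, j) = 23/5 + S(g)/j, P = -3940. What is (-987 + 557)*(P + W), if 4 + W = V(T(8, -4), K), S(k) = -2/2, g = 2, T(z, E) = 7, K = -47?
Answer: 79661542/47 ≈ 1.6949e+6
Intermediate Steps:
S(k) = -1 (S(k) = -2*1/2 = -1)
V(d, j) = 23/10 - 1/(2*j) (V(d, j) = (23/5 - 1/j)/2 = 23/10 - 1/(2*j))
W = -397/235 (W = -4 + (1/10)*(-5 + 23*(-47))/(-47) = -4 + (1/10)*(-1/47)*(-5 - 1081) = -4 + (1/10)*(-1/47)*(-1086) = -4 + 543/235 = -397/235 ≈ -1.6894)
(-987 + 557)*(P + W) = (-987 + 557)*(-3940 - 397/235) = -430*(-926297/235) = 79661542/47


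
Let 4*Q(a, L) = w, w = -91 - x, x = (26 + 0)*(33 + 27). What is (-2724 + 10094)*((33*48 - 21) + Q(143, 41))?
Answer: 16954685/2 ≈ 8.4773e+6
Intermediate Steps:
x = 1560 (x = 26*60 = 1560)
w = -1651 (w = -91 - 1*1560 = -91 - 1560 = -1651)
Q(a, L) = -1651/4 (Q(a, L) = (¼)*(-1651) = -1651/4)
(-2724 + 10094)*((33*48 - 21) + Q(143, 41)) = (-2724 + 10094)*((33*48 - 21) - 1651/4) = 7370*((1584 - 21) - 1651/4) = 7370*(1563 - 1651/4) = 7370*(4601/4) = 16954685/2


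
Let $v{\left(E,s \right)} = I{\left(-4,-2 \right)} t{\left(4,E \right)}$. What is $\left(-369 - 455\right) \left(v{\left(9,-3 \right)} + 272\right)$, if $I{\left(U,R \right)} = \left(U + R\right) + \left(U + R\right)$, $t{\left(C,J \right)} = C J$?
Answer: $131840$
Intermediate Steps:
$I{\left(U,R \right)} = 2 R + 2 U$ ($I{\left(U,R \right)} = \left(R + U\right) + \left(R + U\right) = 2 R + 2 U$)
$v{\left(E,s \right)} = - 48 E$ ($v{\left(E,s \right)} = \left(2 \left(-2\right) + 2 \left(-4\right)\right) 4 E = \left(-4 - 8\right) 4 E = - 12 \cdot 4 E = - 48 E$)
$\left(-369 - 455\right) \left(v{\left(9,-3 \right)} + 272\right) = \left(-369 - 455\right) \left(\left(-48\right) 9 + 272\right) = - 824 \left(-432 + 272\right) = \left(-824\right) \left(-160\right) = 131840$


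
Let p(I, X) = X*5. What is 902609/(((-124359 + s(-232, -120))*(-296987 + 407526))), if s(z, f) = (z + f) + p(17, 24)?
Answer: -902609/13772164549 ≈ -6.5539e-5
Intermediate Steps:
p(I, X) = 5*X
s(z, f) = 120 + f + z (s(z, f) = (z + f) + 5*24 = (f + z) + 120 = 120 + f + z)
902609/(((-124359 + s(-232, -120))*(-296987 + 407526))) = 902609/(((-124359 + (120 - 120 - 232))*(-296987 + 407526))) = 902609/(((-124359 - 232)*110539)) = 902609/((-124591*110539)) = 902609/(-13772164549) = 902609*(-1/13772164549) = -902609/13772164549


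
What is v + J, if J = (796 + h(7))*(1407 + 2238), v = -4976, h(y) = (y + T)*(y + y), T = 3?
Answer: 3406744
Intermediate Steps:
h(y) = 2*y*(3 + y) (h(y) = (y + 3)*(y + y) = (3 + y)*(2*y) = 2*y*(3 + y))
J = 3411720 (J = (796 + 2*7*(3 + 7))*(1407 + 2238) = (796 + 2*7*10)*3645 = (796 + 140)*3645 = 936*3645 = 3411720)
v + J = -4976 + 3411720 = 3406744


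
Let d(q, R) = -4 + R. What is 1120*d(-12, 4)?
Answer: 0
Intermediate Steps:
1120*d(-12, 4) = 1120*(-4 + 4) = 1120*0 = 0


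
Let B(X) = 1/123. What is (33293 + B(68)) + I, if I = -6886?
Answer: 3248062/123 ≈ 26407.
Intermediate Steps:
B(X) = 1/123
(33293 + B(68)) + I = (33293 + 1/123) - 6886 = 4095040/123 - 6886 = 3248062/123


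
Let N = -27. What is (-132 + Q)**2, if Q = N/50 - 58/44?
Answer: 1355049721/75625 ≈ 17918.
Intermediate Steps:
Q = -511/275 (Q = -27/50 - 58/44 = -27*1/50 - 58*1/44 = -27/50 - 29/22 = -511/275 ≈ -1.8582)
(-132 + Q)**2 = (-132 - 511/275)**2 = (-36811/275)**2 = 1355049721/75625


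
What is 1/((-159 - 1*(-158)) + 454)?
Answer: 1/453 ≈ 0.0022075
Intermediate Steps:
1/((-159 - 1*(-158)) + 454) = 1/((-159 + 158) + 454) = 1/(-1 + 454) = 1/453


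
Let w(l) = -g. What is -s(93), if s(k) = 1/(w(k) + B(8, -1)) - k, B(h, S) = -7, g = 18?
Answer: 2326/25 ≈ 93.040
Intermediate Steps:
w(l) = -18 (w(l) = -1*18 = -18)
s(k) = -1/25 - k (s(k) = 1/(-18 - 7) - k = 1/(-25) - k = -1/25 - k)
-s(93) = -(-1/25 - 1*93) = -(-1/25 - 93) = -1*(-2326/25) = 2326/25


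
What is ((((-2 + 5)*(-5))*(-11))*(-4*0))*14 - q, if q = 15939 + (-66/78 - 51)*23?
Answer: -191705/13 ≈ -14747.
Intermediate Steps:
q = 191705/13 (q = 15939 + (-66*1/78 - 51)*23 = 15939 + (-11/13 - 51)*23 = 15939 - 674/13*23 = 15939 - 15502/13 = 191705/13 ≈ 14747.)
((((-2 + 5)*(-5))*(-11))*(-4*0))*14 - q = ((((-2 + 5)*(-5))*(-11))*(-4*0))*14 - 1*191705/13 = (((3*(-5))*(-11))*0)*14 - 191705/13 = (-15*(-11)*0)*14 - 191705/13 = (165*0)*14 - 191705/13 = 0*14 - 191705/13 = 0 - 191705/13 = -191705/13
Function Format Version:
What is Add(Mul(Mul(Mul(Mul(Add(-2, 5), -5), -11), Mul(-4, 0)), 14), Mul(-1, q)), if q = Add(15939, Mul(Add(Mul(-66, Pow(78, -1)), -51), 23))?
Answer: Rational(-191705, 13) ≈ -14747.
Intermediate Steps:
q = Rational(191705, 13) (q = Add(15939, Mul(Add(Mul(-66, Rational(1, 78)), -51), 23)) = Add(15939, Mul(Add(Rational(-11, 13), -51), 23)) = Add(15939, Mul(Rational(-674, 13), 23)) = Add(15939, Rational(-15502, 13)) = Rational(191705, 13) ≈ 14747.)
Add(Mul(Mul(Mul(Mul(Add(-2, 5), -5), -11), Mul(-4, 0)), 14), Mul(-1, q)) = Add(Mul(Mul(Mul(Mul(Add(-2, 5), -5), -11), Mul(-4, 0)), 14), Mul(-1, Rational(191705, 13))) = Add(Mul(Mul(Mul(Mul(3, -5), -11), 0), 14), Rational(-191705, 13)) = Add(Mul(Mul(Mul(-15, -11), 0), 14), Rational(-191705, 13)) = Add(Mul(Mul(165, 0), 14), Rational(-191705, 13)) = Add(Mul(0, 14), Rational(-191705, 13)) = Add(0, Rational(-191705, 13)) = Rational(-191705, 13)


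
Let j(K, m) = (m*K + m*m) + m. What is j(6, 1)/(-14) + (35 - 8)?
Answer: 185/7 ≈ 26.429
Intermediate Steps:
j(K, m) = m + m² + K*m (j(K, m) = (K*m + m²) + m = (m² + K*m) + m = m + m² + K*m)
j(6, 1)/(-14) + (35 - 8) = (1*(1 + 6 + 1))/(-14) + (35 - 8) = -8/14 + 27 = -1/14*8 + 27 = -4/7 + 27 = 185/7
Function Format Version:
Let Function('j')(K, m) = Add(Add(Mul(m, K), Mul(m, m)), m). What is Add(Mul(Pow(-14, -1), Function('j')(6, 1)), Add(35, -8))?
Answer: Rational(185, 7) ≈ 26.429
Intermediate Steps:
Function('j')(K, m) = Add(m, Pow(m, 2), Mul(K, m)) (Function('j')(K, m) = Add(Add(Mul(K, m), Pow(m, 2)), m) = Add(Add(Pow(m, 2), Mul(K, m)), m) = Add(m, Pow(m, 2), Mul(K, m)))
Add(Mul(Pow(-14, -1), Function('j')(6, 1)), Add(35, -8)) = Add(Mul(Pow(-14, -1), Mul(1, Add(1, 6, 1))), Add(35, -8)) = Add(Mul(Rational(-1, 14), Mul(1, 8)), 27) = Add(Mul(Rational(-1, 14), 8), 27) = Add(Rational(-4, 7), 27) = Rational(185, 7)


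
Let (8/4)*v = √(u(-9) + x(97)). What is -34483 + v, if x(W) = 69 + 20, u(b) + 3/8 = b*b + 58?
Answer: -34483 + √3642/8 ≈ -34475.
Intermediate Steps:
u(b) = 461/8 + b² (u(b) = -3/8 + (b*b + 58) = -3/8 + (b² + 58) = -3/8 + (58 + b²) = 461/8 + b²)
x(W) = 89
v = √3642/8 (v = √((461/8 + (-9)²) + 89)/2 = √((461/8 + 81) + 89)/2 = √(1109/8 + 89)/2 = √(1821/8)/2 = (√3642/4)/2 = √3642/8 ≈ 7.5436)
-34483 + v = -34483 + √3642/8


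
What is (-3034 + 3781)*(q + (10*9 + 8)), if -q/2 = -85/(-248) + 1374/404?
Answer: 846783513/12524 ≈ 67613.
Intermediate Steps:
q = -93773/12524 (q = -2*(-85/(-248) + 1374/404) = -2*(-85*(-1/248) + 1374*(1/404)) = -2*(85/248 + 687/202) = -2*93773/25048 = -93773/12524 ≈ -7.4875)
(-3034 + 3781)*(q + (10*9 + 8)) = (-3034 + 3781)*(-93773/12524 + (10*9 + 8)) = 747*(-93773/12524 + (90 + 8)) = 747*(-93773/12524 + 98) = 747*(1133579/12524) = 846783513/12524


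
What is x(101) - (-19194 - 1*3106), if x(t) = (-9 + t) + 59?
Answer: 22451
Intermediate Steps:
x(t) = 50 + t
x(101) - (-19194 - 1*3106) = (50 + 101) - (-19194 - 1*3106) = 151 - (-19194 - 3106) = 151 - 1*(-22300) = 151 + 22300 = 22451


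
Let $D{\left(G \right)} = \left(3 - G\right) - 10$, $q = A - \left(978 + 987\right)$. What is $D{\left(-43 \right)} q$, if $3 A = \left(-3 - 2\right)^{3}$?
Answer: $-72240$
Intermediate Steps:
$A = - \frac{125}{3}$ ($A = \frac{\left(-3 - 2\right)^{3}}{3} = \frac{\left(-5\right)^{3}}{3} = \frac{1}{3} \left(-125\right) = - \frac{125}{3} \approx -41.667$)
$q = - \frac{6020}{3}$ ($q = - \frac{125}{3} - \left(978 + 987\right) = - \frac{125}{3} - 1965 = - \frac{6020}{3} \approx -2006.7$)
$D{\left(G \right)} = -7 - G$
$D{\left(-43 \right)} q = \left(-7 - -43\right) \left(- \frac{6020}{3}\right) = \left(-7 + 43\right) \left(- \frac{6020}{3}\right) = 36 \left(- \frac{6020}{3}\right) = -72240$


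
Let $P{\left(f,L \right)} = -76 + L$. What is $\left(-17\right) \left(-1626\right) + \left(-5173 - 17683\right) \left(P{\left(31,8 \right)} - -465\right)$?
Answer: $-9046190$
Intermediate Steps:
$\left(-17\right) \left(-1626\right) + \left(-5173 - 17683\right) \left(P{\left(31,8 \right)} - -465\right) = \left(-17\right) \left(-1626\right) + \left(-5173 - 17683\right) \left(\left(-76 + 8\right) - -465\right) = 27642 - 22856 \left(-68 + \left(-10641 + 11106\right)\right) = 27642 - 22856 \left(-68 + 465\right) = 27642 - 9073832 = -9046190$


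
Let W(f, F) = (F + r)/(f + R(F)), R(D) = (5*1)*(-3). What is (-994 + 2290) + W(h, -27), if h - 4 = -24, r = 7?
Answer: 9076/7 ≈ 1296.6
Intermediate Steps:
h = -20 (h = 4 - 24 = -20)
R(D) = -15 (R(D) = 5*(-3) = -15)
W(f, F) = (7 + F)/(-15 + f) (W(f, F) = (F + 7)/(f - 15) = (7 + F)/(-15 + f))
(-994 + 2290) + W(h, -27) = (-994 + 2290) + (7 - 27)/(-15 - 20) = 1296 - 20/(-35) = 1296 - 1/35*(-20) = 1296 + 4/7 = 9076/7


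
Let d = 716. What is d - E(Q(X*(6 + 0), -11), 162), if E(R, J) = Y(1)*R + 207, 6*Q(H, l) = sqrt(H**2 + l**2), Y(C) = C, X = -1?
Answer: 509 - sqrt(157)/6 ≈ 506.91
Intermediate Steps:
Q(H, l) = sqrt(H**2 + l**2)/6
E(R, J) = 207 + R (E(R, J) = 1*R + 207 = R + 207 = 207 + R)
d - E(Q(X*(6 + 0), -11), 162) = 716 - (207 + sqrt((-(6 + 0))**2 + (-11)**2)/6) = 716 - (207 + sqrt((-1*6)**2 + 121)/6) = 716 - (207 + sqrt((-6)**2 + 121)/6) = 716 - (207 + sqrt(36 + 121)/6) = 716 - (207 + sqrt(157)/6) = 716 + (-207 - sqrt(157)/6) = 509 - sqrt(157)/6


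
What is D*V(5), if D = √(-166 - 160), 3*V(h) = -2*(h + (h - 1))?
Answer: -6*I*√326 ≈ -108.33*I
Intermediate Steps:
V(h) = ⅔ - 4*h/3 (V(h) = (-2*(h + (h - 1)))/3 = (-2*(h + (-1 + h)))/3 = (-2*(-1 + 2*h))/3 = (2 - 4*h)/3 = ⅔ - 4*h/3)
D = I*√326 (D = √(-326) = I*√326 ≈ 18.055*I)
D*V(5) = (I*√326)*(⅔ - 4/3*5) = (I*√326)*(⅔ - 20/3) = (I*√326)*(-6) = -6*I*√326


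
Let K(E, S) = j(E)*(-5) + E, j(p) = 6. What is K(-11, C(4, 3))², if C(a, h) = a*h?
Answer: 1681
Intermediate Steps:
K(E, S) = -30 + E (K(E, S) = 6*(-5) + E = -30 + E)
K(-11, C(4, 3))² = (-30 - 11)² = (-41)² = 1681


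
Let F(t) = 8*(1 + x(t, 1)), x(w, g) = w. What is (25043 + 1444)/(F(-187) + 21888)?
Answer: 8829/6800 ≈ 1.2984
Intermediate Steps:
F(t) = 8 + 8*t (F(t) = 8*(1 + t) = 8 + 8*t)
(25043 + 1444)/(F(-187) + 21888) = (25043 + 1444)/((8 + 8*(-187)) + 21888) = 26487/((8 - 1496) + 21888) = 26487/(-1488 + 21888) = 26487/20400 = 26487*(1/20400) = 8829/6800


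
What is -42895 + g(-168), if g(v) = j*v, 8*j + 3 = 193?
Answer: -46885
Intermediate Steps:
j = 95/4 (j = -3/8 + (1/8)*193 = -3/8 + 193/8 = 95/4 ≈ 23.750)
g(v) = 95*v/4
-42895 + g(-168) = -42895 + (95/4)*(-168) = -42895 - 3990 = -46885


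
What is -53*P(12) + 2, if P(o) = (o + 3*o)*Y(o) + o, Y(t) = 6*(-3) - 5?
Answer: 57878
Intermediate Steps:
Y(t) = -23 (Y(t) = -18 - 5 = -23)
P(o) = -91*o (P(o) = (o + 3*o)*(-23) + o = (4*o)*(-23) + o = -92*o + o = -91*o)
-53*P(12) + 2 = -(-4823)*12 + 2 = -53*(-1092) + 2 = 57876 + 2 = 57878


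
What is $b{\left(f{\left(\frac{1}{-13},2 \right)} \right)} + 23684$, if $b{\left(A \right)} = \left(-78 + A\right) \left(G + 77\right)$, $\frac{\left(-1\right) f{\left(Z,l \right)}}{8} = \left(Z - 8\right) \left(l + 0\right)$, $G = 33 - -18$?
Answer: $\frac{393140}{13} \approx 30242.0$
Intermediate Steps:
$G = 51$ ($G = 33 + 18 = 51$)
$f{\left(Z,l \right)} = - 8 l \left(-8 + Z\right)$ ($f{\left(Z,l \right)} = - 8 \left(Z - 8\right) \left(l + 0\right) = - 8 \left(-8 + Z\right) l = - 8 l \left(-8 + Z\right)$)
$b{\left(A \right)} = -9984 + 128 A$ ($b{\left(A \right)} = \left(-78 + A\right) \left(51 + 77\right) = \left(-78 + A\right) 128 = -9984 + 128 A$)
$b{\left(f{\left(\frac{1}{-13},2 \right)} \right)} + 23684 = \left(-9984 + 128 \cdot 8 \cdot 2 \left(8 - \frac{1}{-13}\right)\right) + 23684 = \left(-9984 + 128 \cdot 8 \cdot 2 \left(8 - - \frac{1}{13}\right)\right) + 23684 = \left(-9984 + 128 \cdot 8 \cdot 2 \left(8 + \frac{1}{13}\right)\right) + 23684 = \left(-9984 + 128 \cdot 8 \cdot 2 \cdot \frac{105}{13}\right) + 23684 = \left(-9984 + 128 \cdot \frac{1680}{13}\right) + 23684 = \left(-9984 + \frac{215040}{13}\right) + 23684 = \frac{85248}{13} + 23684 = \frac{393140}{13}$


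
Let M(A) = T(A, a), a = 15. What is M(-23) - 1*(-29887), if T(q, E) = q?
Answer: 29864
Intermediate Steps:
M(A) = A
M(-23) - 1*(-29887) = -23 - 1*(-29887) = -23 + 29887 = 29864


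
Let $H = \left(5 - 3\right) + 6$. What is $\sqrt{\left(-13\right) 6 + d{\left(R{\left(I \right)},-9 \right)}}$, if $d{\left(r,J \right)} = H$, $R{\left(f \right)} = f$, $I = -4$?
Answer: $i \sqrt{70} \approx 8.3666 i$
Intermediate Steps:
$H = 8$ ($H = 2 + 6 = 8$)
$d{\left(r,J \right)} = 8$
$\sqrt{\left(-13\right) 6 + d{\left(R{\left(I \right)},-9 \right)}} = \sqrt{\left(-13\right) 6 + 8} = \sqrt{-78 + 8} = \sqrt{-70} = i \sqrt{70}$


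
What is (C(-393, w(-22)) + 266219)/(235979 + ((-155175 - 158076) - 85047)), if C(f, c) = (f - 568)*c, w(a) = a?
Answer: -287361/162319 ≈ -1.7703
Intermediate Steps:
C(f, c) = c*(-568 + f) (C(f, c) = (-568 + f)*c = c*(-568 + f))
(C(-393, w(-22)) + 266219)/(235979 + ((-155175 - 158076) - 85047)) = (-22*(-568 - 393) + 266219)/(235979 + ((-155175 - 158076) - 85047)) = (-22*(-961) + 266219)/(235979 + (-313251 - 85047)) = (21142 + 266219)/(235979 - 398298) = 287361/(-162319) = 287361*(-1/162319) = -287361/162319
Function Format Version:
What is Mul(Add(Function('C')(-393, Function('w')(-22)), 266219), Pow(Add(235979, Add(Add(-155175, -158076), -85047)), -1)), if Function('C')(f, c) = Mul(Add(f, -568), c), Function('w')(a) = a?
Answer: Rational(-287361, 162319) ≈ -1.7703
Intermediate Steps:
Function('C')(f, c) = Mul(c, Add(-568, f)) (Function('C')(f, c) = Mul(Add(-568, f), c) = Mul(c, Add(-568, f)))
Mul(Add(Function('C')(-393, Function('w')(-22)), 266219), Pow(Add(235979, Add(Add(-155175, -158076), -85047)), -1)) = Mul(Add(Mul(-22, Add(-568, -393)), 266219), Pow(Add(235979, Add(Add(-155175, -158076), -85047)), -1)) = Mul(Add(Mul(-22, -961), 266219), Pow(Add(235979, Add(-313251, -85047)), -1)) = Mul(Add(21142, 266219), Pow(Add(235979, -398298), -1)) = Mul(287361, Pow(-162319, -1)) = Mul(287361, Rational(-1, 162319)) = Rational(-287361, 162319)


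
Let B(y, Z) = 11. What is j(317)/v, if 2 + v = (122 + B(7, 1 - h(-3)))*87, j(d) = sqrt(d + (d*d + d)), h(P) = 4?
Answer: sqrt(101123)/11569 ≈ 0.027487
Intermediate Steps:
j(d) = sqrt(d**2 + 2*d) (j(d) = sqrt(d + (d**2 + d)) = sqrt(d + (d + d**2)) = sqrt(d**2 + 2*d))
v = 11569 (v = -2 + (122 + 11)*87 = -2 + 133*87 = -2 + 11571 = 11569)
j(317)/v = sqrt(317*(2 + 317))/11569 = sqrt(317*319)*(1/11569) = sqrt(101123)*(1/11569) = sqrt(101123)/11569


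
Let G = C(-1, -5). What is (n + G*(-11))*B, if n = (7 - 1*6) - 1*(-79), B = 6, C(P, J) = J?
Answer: 810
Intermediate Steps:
G = -5
n = 80 (n = (7 - 6) + 79 = 1 + 79 = 80)
(n + G*(-11))*B = (80 - 5*(-11))*6 = (80 + 55)*6 = 135*6 = 810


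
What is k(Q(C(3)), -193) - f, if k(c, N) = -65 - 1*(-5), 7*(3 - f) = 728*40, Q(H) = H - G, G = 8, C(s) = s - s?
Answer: 4097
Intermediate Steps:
C(s) = 0
Q(H) = -8 + H (Q(H) = H - 1*8 = H - 8 = -8 + H)
f = -4157 (f = 3 - 104*40 = 3 - ⅐*29120 = 3 - 4160 = -4157)
k(c, N) = -60 (k(c, N) = -65 + 5 = -60)
k(Q(C(3)), -193) - f = -60 - 1*(-4157) = -60 + 4157 = 4097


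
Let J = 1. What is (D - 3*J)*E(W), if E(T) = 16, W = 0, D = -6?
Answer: -144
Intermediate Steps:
(D - 3*J)*E(W) = (-6 - 3*1)*16 = (-6 - 3)*16 = -9*16 = -144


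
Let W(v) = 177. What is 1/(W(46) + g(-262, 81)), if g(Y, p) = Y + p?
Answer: -¼ ≈ -0.25000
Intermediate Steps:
1/(W(46) + g(-262, 81)) = 1/(177 + (-262 + 81)) = 1/(177 - 181) = 1/(-4) = -¼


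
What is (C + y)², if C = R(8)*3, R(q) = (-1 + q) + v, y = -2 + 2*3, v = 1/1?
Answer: 784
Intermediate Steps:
v = 1
y = 4 (y = -2 + 6 = 4)
R(q) = q (R(q) = (-1 + q) + 1 = q)
C = 24 (C = 8*3 = 24)
(C + y)² = (24 + 4)² = 28² = 784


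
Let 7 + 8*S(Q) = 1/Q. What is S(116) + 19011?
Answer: 17641397/928 ≈ 19010.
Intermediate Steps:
S(Q) = -7/8 + 1/(8*Q)
S(116) + 19011 = (⅛)*(1 - 7*116)/116 + 19011 = (⅛)*(1/116)*(1 - 812) + 19011 = (⅛)*(1/116)*(-811) + 19011 = -811/928 + 19011 = 17641397/928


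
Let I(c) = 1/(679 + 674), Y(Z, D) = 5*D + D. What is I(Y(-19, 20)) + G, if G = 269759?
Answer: 364983928/1353 ≈ 2.6976e+5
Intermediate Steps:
Y(Z, D) = 6*D
I(c) = 1/1353
I(Y(-19, 20)) + G = 1/1353 + 269759 = 364983928/1353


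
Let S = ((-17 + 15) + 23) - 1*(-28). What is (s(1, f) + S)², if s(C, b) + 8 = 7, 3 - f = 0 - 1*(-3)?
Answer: 2304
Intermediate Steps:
f = 0 (f = 3 - (0 - 1*(-3)) = 3 - (0 + 3) = 3 - 1*3 = 3 - 3 = 0)
s(C, b) = -1 (s(C, b) = -8 + 7 = -1)
S = 49 (S = (-2 + 23) + 28 = 21 + 28 = 49)
(s(1, f) + S)² = (-1 + 49)² = 48² = 2304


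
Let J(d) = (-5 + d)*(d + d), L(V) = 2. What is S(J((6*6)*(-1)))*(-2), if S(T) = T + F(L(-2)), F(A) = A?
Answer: -5908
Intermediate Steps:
J(d) = 2*d*(-5 + d) (J(d) = (-5 + d)*(2*d) = 2*d*(-5 + d))
S(T) = 2 + T (S(T) = T + 2 = 2 + T)
S(J((6*6)*(-1)))*(-2) = (2 + 2*((6*6)*(-1))*(-5 + (6*6)*(-1)))*(-2) = (2 + 2*(36*(-1))*(-5 + 36*(-1)))*(-2) = (2 + 2*(-36)*(-5 - 36))*(-2) = (2 + 2*(-36)*(-41))*(-2) = (2 + 2952)*(-2) = 2954*(-2) = -5908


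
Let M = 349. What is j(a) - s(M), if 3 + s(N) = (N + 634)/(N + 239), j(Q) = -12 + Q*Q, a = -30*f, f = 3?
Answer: 4756525/588 ≈ 8089.3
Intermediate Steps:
a = -90 (a = -30*3 = -90)
j(Q) = -12 + Q²
s(N) = -3 + (634 + N)/(239 + N) (s(N) = -3 + (N + 634)/(N + 239) = -3 + (634 + N)/(239 + N))
j(a) - s(M) = (-12 + (-90)²) - (-83 - 2*349)/(239 + 349) = (-12 + 8100) - (-83 - 698)/588 = 8088 - (-781)/588 = 8088 - 1*(-781/588) = 8088 + 781/588 = 4756525/588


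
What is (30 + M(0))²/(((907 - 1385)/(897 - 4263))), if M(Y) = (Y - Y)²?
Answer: 1514700/239 ≈ 6337.7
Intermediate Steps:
M(Y) = 0 (M(Y) = 0² = 0)
(30 + M(0))²/(((907 - 1385)/(897 - 4263))) = (30 + 0)²/(((907 - 1385)/(897 - 4263))) = 30²/((-478/(-3366))) = 900/((-478*(-1/3366))) = 900/(239/1683) = 900*(1683/239) = 1514700/239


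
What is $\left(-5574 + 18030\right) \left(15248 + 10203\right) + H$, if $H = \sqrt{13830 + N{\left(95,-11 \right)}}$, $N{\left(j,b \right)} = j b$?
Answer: $317017656 + \sqrt{12785} \approx 3.1702 \cdot 10^{8}$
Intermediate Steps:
$N{\left(j,b \right)} = b j$
$H = \sqrt{12785}$ ($H = \sqrt{13830 - 1045} = \sqrt{12785} \approx 113.07$)
$\left(-5574 + 18030\right) \left(15248 + 10203\right) + H = \left(-5574 + 18030\right) \left(15248 + 10203\right) + \sqrt{12785} = 12456 \cdot 25451 + \sqrt{12785} = 317017656 + \sqrt{12785}$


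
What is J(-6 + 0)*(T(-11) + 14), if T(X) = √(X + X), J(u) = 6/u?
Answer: -14 - I*√22 ≈ -14.0 - 4.6904*I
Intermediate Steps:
T(X) = √2*√X (T(X) = √(2*X) = √2*√X)
J(-6 + 0)*(T(-11) + 14) = (6/(-6 + 0))*(√2*√(-11) + 14) = (6/(-6))*(√2*(I*√11) + 14) = (6*(-⅙))*(I*√22 + 14) = -(14 + I*√22) = -14 - I*√22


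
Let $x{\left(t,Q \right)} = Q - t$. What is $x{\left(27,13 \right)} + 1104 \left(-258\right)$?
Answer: $-284846$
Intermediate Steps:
$x{\left(27,13 \right)} + 1104 \left(-258\right) = \left(13 - 27\right) + 1104 \left(-258\right) = \left(13 - 27\right) - 284832 = -14 - 284832 = -284846$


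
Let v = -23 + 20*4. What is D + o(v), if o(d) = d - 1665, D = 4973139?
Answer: 4971531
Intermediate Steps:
v = 57 (v = -23 + 80 = 57)
o(d) = -1665 + d
D + o(v) = 4973139 + (-1665 + 57) = 4973139 - 1608 = 4971531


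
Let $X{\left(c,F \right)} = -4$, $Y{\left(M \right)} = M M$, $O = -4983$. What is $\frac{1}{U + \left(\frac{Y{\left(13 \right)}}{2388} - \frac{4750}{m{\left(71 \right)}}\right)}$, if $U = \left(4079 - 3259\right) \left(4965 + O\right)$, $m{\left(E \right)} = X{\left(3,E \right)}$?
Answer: $- \frac{2388}{32410961} \approx -7.3679 \cdot 10^{-5}$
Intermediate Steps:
$Y{\left(M \right)} = M^{2}$
$m{\left(E \right)} = -4$
$U = -14760$ ($U = \left(4079 - 3259\right) \left(4965 - 4983\right) = 820 \left(-18\right) = -14760$)
$\frac{1}{U + \left(\frac{Y{\left(13 \right)}}{2388} - \frac{4750}{m{\left(71 \right)}}\right)} = \frac{1}{-14760 + \left(\frac{13^{2}}{2388} - \frac{4750}{-4}\right)} = \frac{1}{-14760 + \left(169 \cdot \frac{1}{2388} - - \frac{2375}{2}\right)} = \frac{1}{-14760 + \left(\frac{169}{2388} + \frac{2375}{2}\right)} = \frac{1}{-14760 + \frac{2835919}{2388}} = \frac{1}{- \frac{32410961}{2388}} = - \frac{2388}{32410961}$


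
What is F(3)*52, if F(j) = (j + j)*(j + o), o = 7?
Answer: 3120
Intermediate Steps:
F(j) = 2*j*(7 + j) (F(j) = (j + j)*(j + 7) = (2*j)*(7 + j) = 2*j*(7 + j))
F(3)*52 = (2*3*(7 + 3))*52 = (2*3*10)*52 = 60*52 = 3120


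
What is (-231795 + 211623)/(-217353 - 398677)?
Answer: 10086/308015 ≈ 0.032745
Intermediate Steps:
(-231795 + 211623)/(-217353 - 398677) = -20172/(-616030) = -20172*(-1/616030) = 10086/308015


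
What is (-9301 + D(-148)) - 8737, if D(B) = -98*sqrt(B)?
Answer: -18038 - 196*I*sqrt(37) ≈ -18038.0 - 1192.2*I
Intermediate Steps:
(-9301 + D(-148)) - 8737 = (-9301 - 196*I*sqrt(37)) - 8737 = -18038 - 196*I*sqrt(37)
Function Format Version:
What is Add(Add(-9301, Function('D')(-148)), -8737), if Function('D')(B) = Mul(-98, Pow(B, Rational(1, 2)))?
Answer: Add(-18038, Mul(-196, I, Pow(37, Rational(1, 2)))) ≈ Add(-18038., Mul(-1192.2, I))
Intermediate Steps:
Add(Add(-9301, Function('D')(-148)), -8737) = Add(Add(-9301, Mul(-98, Pow(-148, Rational(1, 2)))), -8737) = Add(Add(-9301, Mul(-98, Mul(2, I, Pow(37, Rational(1, 2))))), -8737) = Add(Add(-9301, Mul(-196, I, Pow(37, Rational(1, 2)))), -8737) = Add(-18038, Mul(-196, I, Pow(37, Rational(1, 2))))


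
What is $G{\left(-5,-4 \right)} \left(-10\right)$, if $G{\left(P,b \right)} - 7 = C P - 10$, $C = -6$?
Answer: $-270$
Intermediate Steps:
$G{\left(P,b \right)} = -3 - 6 P$ ($G{\left(P,b \right)} = 7 - \left(10 + 6 P\right) = -3 - 6 P$)
$G{\left(-5,-4 \right)} \left(-10\right) = \left(-3 - -30\right) \left(-10\right) = \left(-3 + 30\right) \left(-10\right) = 27 \left(-10\right) = -270$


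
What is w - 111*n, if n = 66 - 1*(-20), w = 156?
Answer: -9390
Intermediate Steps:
n = 86 (n = 66 + 20 = 86)
w - 111*n = 156 - 111*86 = 156 - 9546 = -9390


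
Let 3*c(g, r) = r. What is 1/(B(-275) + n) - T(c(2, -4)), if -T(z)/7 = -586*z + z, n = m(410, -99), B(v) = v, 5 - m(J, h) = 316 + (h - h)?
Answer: 3199559/586 ≈ 5460.0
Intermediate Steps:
c(g, r) = r/3
m(J, h) = -311 (m(J, h) = 5 - (316 + (h - h)) = 5 - (316 + 0) = 5 - 1*316 = 5 - 316 = -311)
n = -311
T(z) = 4095*z (T(z) = -7*(-586*z + z) = -(-4095)*z = 4095*z)
1/(B(-275) + n) - T(c(2, -4)) = 1/(-275 - 311) - 4095*(⅓)*(-4) = 1/(-586) - 4095*(-4)/3 = -1/586 - 1*(-5460) = -1/586 + 5460 = 3199559/586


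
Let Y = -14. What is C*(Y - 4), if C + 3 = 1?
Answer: 36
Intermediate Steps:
C = -2 (C = -3 + 1 = -2)
C*(Y - 4) = -2*(-14 - 4) = -2*(-18) = 36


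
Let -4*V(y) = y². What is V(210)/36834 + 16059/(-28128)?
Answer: -7155781/8222752 ≈ -0.87024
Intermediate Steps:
V(y) = -y²/4
V(210)/36834 + 16059/(-28128) = -¼*210²/36834 + 16059/(-28128) = -¼*44100*(1/36834) + 16059*(-1/28128) = -11025*1/36834 - 5353/9376 = -525/1754 - 5353/9376 = -7155781/8222752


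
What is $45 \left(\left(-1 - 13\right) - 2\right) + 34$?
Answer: $-686$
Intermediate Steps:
$45 \left(\left(-1 - 13\right) - 2\right) + 34 = 45 \left(-14 - 2\right) + 34 = 45 \left(-16\right) + 34 = -720 + 34 = -686$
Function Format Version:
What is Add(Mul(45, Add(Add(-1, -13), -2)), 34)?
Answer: -686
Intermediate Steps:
Add(Mul(45, Add(Add(-1, -13), -2)), 34) = Add(Mul(45, Add(-14, -2)), 34) = Add(Mul(45, -16), 34) = Add(-720, 34) = -686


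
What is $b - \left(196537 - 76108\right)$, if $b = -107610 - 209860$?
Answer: $-437899$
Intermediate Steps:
$b = -317470$ ($b = -107610 - 209860 = -317470$)
$b - \left(196537 - 76108\right) = -317470 - \left(196537 - 76108\right) = -317470 - 120429 = -437899$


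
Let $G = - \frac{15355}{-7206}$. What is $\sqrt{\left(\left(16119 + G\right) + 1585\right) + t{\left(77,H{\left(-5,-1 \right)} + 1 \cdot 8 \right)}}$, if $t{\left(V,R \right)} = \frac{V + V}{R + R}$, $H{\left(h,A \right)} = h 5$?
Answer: $\frac{\sqrt{265643330635662}}{122502} \approx 133.05$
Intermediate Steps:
$G = \frac{15355}{7206}$ ($G = \left(-15355\right) \left(- \frac{1}{7206}\right) = \frac{15355}{7206} \approx 2.1309$)
$H{\left(h,A \right)} = 5 h$
$t{\left(V,R \right)} = \frac{V}{R}$ ($t{\left(V,R \right)} = \frac{2 V}{2 R} = 2 V \frac{1}{2 R} = \frac{V}{R}$)
$\sqrt{\left(\left(16119 + G\right) + 1585\right) + t{\left(77,H{\left(-5,-1 \right)} + 1 \cdot 8 \right)}} = \sqrt{\left(\left(16119 + \frac{15355}{7206}\right) + 1585\right) + \frac{77}{5 \left(-5\right) + 1 \cdot 8}} = \sqrt{\left(\frac{116168869}{7206} + 1585\right) + \frac{77}{-25 + 8}} = \sqrt{\frac{127590379}{7206} + \frac{77}{-17}} = \sqrt{\frac{127590379}{7206} + 77 \left(- \frac{1}{17}\right)} = \sqrt{\frac{127590379}{7206} - \frac{77}{17}} = \sqrt{\frac{2168481581}{122502}} = \frac{\sqrt{265643330635662}}{122502}$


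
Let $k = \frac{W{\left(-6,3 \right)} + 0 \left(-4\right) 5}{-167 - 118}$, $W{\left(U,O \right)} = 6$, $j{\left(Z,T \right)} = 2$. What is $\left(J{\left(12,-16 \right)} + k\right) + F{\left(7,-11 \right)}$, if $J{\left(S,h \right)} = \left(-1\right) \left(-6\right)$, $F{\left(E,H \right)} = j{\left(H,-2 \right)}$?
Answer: $\frac{758}{95} \approx 7.979$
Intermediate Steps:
$F{\left(E,H \right)} = 2$
$J{\left(S,h \right)} = 6$
$k = - \frac{2}{95}$ ($k = \frac{6 + 0 \left(-4\right) 5}{-167 - 118} = \frac{6 + 0 \cdot 5}{-285} = \left(6 + 0\right) \left(- \frac{1}{285}\right) = 6 \left(- \frac{1}{285}\right) = - \frac{2}{95} \approx -0.021053$)
$\left(J{\left(12,-16 \right)} + k\right) + F{\left(7,-11 \right)} = \left(6 - \frac{2}{95}\right) + 2 = \frac{568}{95} + 2 = \frac{758}{95}$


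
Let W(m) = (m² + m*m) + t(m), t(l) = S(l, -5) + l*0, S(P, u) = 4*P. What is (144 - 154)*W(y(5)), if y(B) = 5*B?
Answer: -13500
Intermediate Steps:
t(l) = 4*l (t(l) = 4*l + l*0 = 4*l + 0 = 4*l)
W(m) = 2*m² + 4*m (W(m) = (m² + m*m) + 4*m = (m² + m²) + 4*m = 2*m² + 4*m)
(144 - 154)*W(y(5)) = (144 - 154)*(2*(5*5)*(2 + 5*5)) = -20*25*(2 + 25) = -20*25*27 = -10*1350 = -13500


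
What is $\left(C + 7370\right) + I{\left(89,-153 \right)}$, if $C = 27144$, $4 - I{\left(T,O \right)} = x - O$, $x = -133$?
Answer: $34498$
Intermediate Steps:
$I{\left(T,O \right)} = 137 + O$ ($I{\left(T,O \right)} = 4 - \left(-133 - O\right) = 4 + \left(133 + O\right) = 137 + O$)
$\left(C + 7370\right) + I{\left(89,-153 \right)} = \left(27144 + 7370\right) + \left(137 - 153\right) = 34514 - 16 = 34498$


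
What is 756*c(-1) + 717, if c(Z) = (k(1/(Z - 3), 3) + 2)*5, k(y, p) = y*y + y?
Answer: 30273/4 ≈ 7568.3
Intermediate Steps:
k(y, p) = y + y² (k(y, p) = y² + y = y + y²)
c(Z) = 10 + 5*(1 + 1/(-3 + Z))/(-3 + Z) (c(Z) = ((1 + 1/(Z - 3))/(Z - 3) + 2)*5 = ((1 + 1/(-3 + Z))/(-3 + Z) + 2)*5 = (2 + (1 + 1/(-3 + Z))/(-3 + Z))*5 = 10 + 5*(1 + 1/(-3 + Z))/(-3 + Z))
756*c(-1) + 717 = 756*(5*(-2 - 1 + 2*(-3 - 1)²)/(-3 - 1)²) + 717 = 756*(5*(-2 - 1 + 2*(-4)²)/(-4)²) + 717 = 756*(5*(1/16)*(-2 - 1 + 2*16)) + 717 = 756*(5*(1/16)*(-2 - 1 + 32)) + 717 = 756*(5*(1/16)*29) + 717 = 756*(145/16) + 717 = 27405/4 + 717 = 30273/4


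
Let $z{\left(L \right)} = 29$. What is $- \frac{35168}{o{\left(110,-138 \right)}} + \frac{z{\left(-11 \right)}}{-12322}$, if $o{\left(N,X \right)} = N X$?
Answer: $\frac{108224969}{46761990} \approx 2.3144$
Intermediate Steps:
$- \frac{35168}{o{\left(110,-138 \right)}} + \frac{z{\left(-11 \right)}}{-12322} = - \frac{35168}{110 \left(-138\right)} + \frac{29}{-12322} = - \frac{35168}{-15180} + 29 \left(- \frac{1}{12322}\right) = \left(-35168\right) \left(- \frac{1}{15180}\right) - \frac{29}{12322} = \frac{8792}{3795} - \frac{29}{12322} = \frac{108224969}{46761990}$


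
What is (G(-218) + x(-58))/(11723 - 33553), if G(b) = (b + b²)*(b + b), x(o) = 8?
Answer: 10312704/10915 ≈ 944.82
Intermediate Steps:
G(b) = 2*b*(b + b²) (G(b) = (b + b²)*(2*b) = 2*b*(b + b²))
(G(-218) + x(-58))/(11723 - 33553) = (2*(-218)²*(1 - 218) + 8)/(11723 - 33553) = (2*47524*(-217) + 8)/(-21830) = (-20625416 + 8)*(-1/21830) = -20625408*(-1/21830) = 10312704/10915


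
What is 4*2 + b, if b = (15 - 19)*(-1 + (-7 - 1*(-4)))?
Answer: 24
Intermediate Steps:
b = 16 (b = -4*(-1 + (-7 + 4)) = -4*(-1 - 3) = -4*(-4) = 16)
4*2 + b = 4*2 + 16 = 8 + 16 = 24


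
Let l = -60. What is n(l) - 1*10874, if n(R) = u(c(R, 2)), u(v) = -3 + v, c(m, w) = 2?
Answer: -10875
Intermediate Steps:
n(R) = -1 (n(R) = -3 + 2 = -1)
n(l) - 1*10874 = -1 - 1*10874 = -1 - 10874 = -10875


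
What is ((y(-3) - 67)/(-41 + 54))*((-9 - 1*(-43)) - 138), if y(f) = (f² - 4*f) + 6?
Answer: 320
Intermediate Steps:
y(f) = 6 + f² - 4*f
((y(-3) - 67)/(-41 + 54))*((-9 - 1*(-43)) - 138) = (((6 + (-3)² - 4*(-3)) - 67)/(-41 + 54))*((-9 - 1*(-43)) - 138) = (((6 + 9 + 12) - 67)/13)*((-9 + 43) - 138) = ((27 - 67)*(1/13))*(34 - 138) = -40*1/13*(-104) = -40/13*(-104) = 320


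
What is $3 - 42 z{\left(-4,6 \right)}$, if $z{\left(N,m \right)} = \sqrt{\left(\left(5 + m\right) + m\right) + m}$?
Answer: $3 - 42 \sqrt{23} \approx -198.42$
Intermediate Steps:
$z{\left(N,m \right)} = \sqrt{5 + 3 m}$ ($z{\left(N,m \right)} = \sqrt{\left(5 + 2 m\right) + m} = \sqrt{5 + 3 m}$)
$3 - 42 z{\left(-4,6 \right)} = 3 - 42 \sqrt{5 + 3 \cdot 6} = 3 - 42 \sqrt{5 + 18} = 3 - 42 \sqrt{23}$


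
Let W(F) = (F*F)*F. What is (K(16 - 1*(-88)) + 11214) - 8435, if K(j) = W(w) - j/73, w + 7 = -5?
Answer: 76619/73 ≈ 1049.6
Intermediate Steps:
w = -12 (w = -7 - 5 = -12)
W(F) = F³ (W(F) = F²*F = F³)
K(j) = -1728 - j/73 (K(j) = (-12)³ - j/73 = -1728 - j/73)
(K(16 - 1*(-88)) + 11214) - 8435 = ((-1728 - (16 - 1*(-88))/73) + 11214) - 8435 = ((-1728 - (16 + 88)/73) + 11214) - 8435 = ((-1728 - 1/73*104) + 11214) - 8435 = ((-1728 - 104/73) + 11214) - 8435 = (-126248/73 + 11214) - 8435 = 692374/73 - 8435 = 76619/73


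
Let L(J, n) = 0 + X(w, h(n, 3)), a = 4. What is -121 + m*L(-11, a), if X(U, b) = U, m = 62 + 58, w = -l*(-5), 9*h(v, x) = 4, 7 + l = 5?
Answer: -1321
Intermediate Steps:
l = -2 (l = -7 + 5 = -2)
h(v, x) = 4/9 (h(v, x) = (1/9)*4 = 4/9)
w = -10 (w = -1*(-2)*(-5) = 2*(-5) = -10)
m = 120
L(J, n) = -10 (L(J, n) = 0 - 10 = -10)
-121 + m*L(-11, a) = -121 + 120*(-10) = -121 - 1200 = -1321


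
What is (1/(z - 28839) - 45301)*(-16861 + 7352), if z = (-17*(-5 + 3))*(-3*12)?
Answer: 12950154613676/30063 ≈ 4.3077e+8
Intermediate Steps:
z = -1224 (z = -17*(-2)*(-36) = 34*(-36) = -1224)
(1/(z - 28839) - 45301)*(-16861 + 7352) = (1/(-1224 - 28839) - 45301)*(-16861 + 7352) = (1/(-30063) - 45301)*(-9509) = (-1/30063 - 45301)*(-9509) = -1361883964/30063*(-9509) = 12950154613676/30063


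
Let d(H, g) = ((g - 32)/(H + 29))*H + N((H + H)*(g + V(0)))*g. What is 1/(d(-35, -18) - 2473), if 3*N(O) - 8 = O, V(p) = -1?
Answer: -3/32378 ≈ -9.2656e-5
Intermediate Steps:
N(O) = 8/3 + O/3
d(H, g) = g*(8/3 + 2*H*(-1 + g)/3) + H*(-32 + g)/(29 + H) (d(H, g) = ((g - 32)/(H + 29))*H + (8/3 + ((H + H)*(g - 1))/3)*g = ((-32 + g)/(29 + H))*H + (8/3 + ((2*H)*(-1 + g))/3)*g = ((-32 + g)/(29 + H))*H + (8/3 + (2*H*(-1 + g))/3)*g = H*(-32 + g)/(29 + H) + (8/3 + 2*H*(-1 + g)/3)*g = H*(-32 + g)/(29 + H) + g*(8/3 + 2*H*(-1 + g)/3) = g*(8/3 + 2*H*(-1 + g)/3) + H*(-32 + g)/(29 + H))
1/(d(-35, -18) - 2473) = 1/((-96*(-35) + 3*(-35)*(-18) + 58*(-18)*(4 - 35*(-1 - 18)) + 2*(-35)*(-18)*(4 - 35*(-1 - 18)))/(3*(29 - 35)) - 2473) = 1/((⅓)*(3360 + 1890 + 58*(-18)*(4 - 35*(-19)) + 2*(-35)*(-18)*(4 - 35*(-19)))/(-6) - 2473) = 1/((⅓)*(-⅙)*(3360 + 1890 + 58*(-18)*(4 + 665) + 2*(-35)*(-18)*(4 + 665)) - 2473) = 1/((⅓)*(-⅙)*(3360 + 1890 + 58*(-18)*669 + 2*(-35)*(-18)*669) - 2473) = 1/((⅓)*(-⅙)*(3360 + 1890 - 698436 + 842940) - 2473) = 1/((⅓)*(-⅙)*149754 - 2473) = 1/(-24959/3 - 2473) = 1/(-32378/3) = -3/32378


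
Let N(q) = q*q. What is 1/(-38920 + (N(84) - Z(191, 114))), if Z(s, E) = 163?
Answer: -1/32027 ≈ -3.1224e-5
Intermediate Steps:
N(q) = q**2
1/(-38920 + (N(84) - Z(191, 114))) = 1/(-38920 + (84**2 - 1*163)) = 1/(-38920 + (7056 - 163)) = 1/(-38920 + 6893) = 1/(-32027) = -1/32027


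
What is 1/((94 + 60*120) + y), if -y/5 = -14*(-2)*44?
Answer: 1/1134 ≈ 0.00088183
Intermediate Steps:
y = -6160 (y = -5*(-14*(-2))*44 = -140*44 = -5*1232 = -6160)
1/((94 + 60*120) + y) = 1/((94 + 60*120) - 6160) = 1/((94 + 7200) - 6160) = 1/(7294 - 6160) = 1/1134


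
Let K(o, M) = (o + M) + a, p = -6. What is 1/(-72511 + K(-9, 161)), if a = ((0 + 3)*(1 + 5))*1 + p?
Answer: -1/72347 ≈ -1.3822e-5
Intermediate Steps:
a = 12 (a = ((0 + 3)*(1 + 5))*1 - 6 = (3*6)*1 - 6 = 18*1 - 6 = 18 - 6 = 12)
K(o, M) = 12 + M + o (K(o, M) = (o + M) + 12 = (M + o) + 12 = 12 + M + o)
1/(-72511 + K(-9, 161)) = 1/(-72511 + (12 + 161 - 9)) = 1/(-72511 + 164) = 1/(-72347) = -1/72347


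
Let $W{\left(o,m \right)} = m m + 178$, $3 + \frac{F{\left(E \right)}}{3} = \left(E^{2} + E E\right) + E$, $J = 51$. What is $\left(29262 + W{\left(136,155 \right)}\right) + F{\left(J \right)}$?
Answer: $69215$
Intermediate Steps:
$F{\left(E \right)} = -9 + 3 E + 6 E^{2}$ ($F{\left(E \right)} = -9 + 3 \left(\left(E^{2} + E E\right) + E\right) = -9 + 3 \left(\left(E^{2} + E^{2}\right) + E\right) = -9 + 3 \left(2 E^{2} + E\right) = -9 + 3 \left(E + 2 E^{2}\right) = -9 + \left(3 E + 6 E^{2}\right) = -9 + 3 E + 6 E^{2}$)
$W{\left(o,m \right)} = 178 + m^{2}$ ($W{\left(o,m \right)} = m^{2} + 178 = 178 + m^{2}$)
$\left(29262 + W{\left(136,155 \right)}\right) + F{\left(J \right)} = \left(29262 + \left(178 + 155^{2}\right)\right) + \left(-9 + 3 \cdot 51 + 6 \cdot 51^{2}\right) = \left(29262 + \left(178 + 24025\right)\right) + \left(-9 + 153 + 6 \cdot 2601\right) = \left(29262 + 24203\right) + \left(-9 + 153 + 15606\right) = 53465 + 15750 = 69215$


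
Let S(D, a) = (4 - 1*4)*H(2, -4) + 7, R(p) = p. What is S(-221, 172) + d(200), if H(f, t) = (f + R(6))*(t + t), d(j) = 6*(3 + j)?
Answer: 1225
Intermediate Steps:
d(j) = 18 + 6*j
H(f, t) = 2*t*(6 + f) (H(f, t) = (f + 6)*(t + t) = (6 + f)*(2*t) = 2*t*(6 + f))
S(D, a) = 7 (S(D, a) = (4 - 1*4)*(2*(-4)*(6 + 2)) + 7 = (4 - 4)*(2*(-4)*8) + 7 = 0*(-64) + 7 = 0 + 7 = 7)
S(-221, 172) + d(200) = 7 + (18 + 6*200) = 7 + (18 + 1200) = 7 + 1218 = 1225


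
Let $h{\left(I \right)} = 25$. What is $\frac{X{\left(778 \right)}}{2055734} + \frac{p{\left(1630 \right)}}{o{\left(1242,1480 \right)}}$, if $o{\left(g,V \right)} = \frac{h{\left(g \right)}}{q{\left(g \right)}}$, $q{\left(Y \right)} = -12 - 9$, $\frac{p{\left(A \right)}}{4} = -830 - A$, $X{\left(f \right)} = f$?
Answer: $\frac{42479689321}{5139335} \approx 8265.6$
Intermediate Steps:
$p{\left(A \right)} = -3320 - 4 A$ ($p{\left(A \right)} = 4 \left(-830 - A\right) = -3320 - 4 A$)
$q{\left(Y \right)} = -21$
$o{\left(g,V \right)} = - \frac{25}{21}$ ($o{\left(g,V \right)} = \frac{25}{-21} = 25 \left(- \frac{1}{21}\right) = - \frac{25}{21}$)
$\frac{X{\left(778 \right)}}{2055734} + \frac{p{\left(1630 \right)}}{o{\left(1242,1480 \right)}} = \frac{778}{2055734} + \frac{-3320 - 6520}{- \frac{25}{21}} = 778 \cdot \frac{1}{2055734} + \left(-3320 - 6520\right) \left(- \frac{21}{25}\right) = \frac{389}{1027867} - - \frac{41328}{5} = \frac{389}{1027867} + \frac{41328}{5} = \frac{42479689321}{5139335}$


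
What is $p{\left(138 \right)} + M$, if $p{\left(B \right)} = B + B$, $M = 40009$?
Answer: $40285$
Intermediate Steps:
$p{\left(B \right)} = 2 B$
$p{\left(138 \right)} + M = 2 \cdot 138 + 40009 = 276 + 40009 = 40285$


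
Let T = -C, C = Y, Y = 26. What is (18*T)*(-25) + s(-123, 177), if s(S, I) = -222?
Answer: 11478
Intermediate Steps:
C = 26
T = -26 (T = -1*26 = -26)
(18*T)*(-25) + s(-123, 177) = (18*(-26))*(-25) - 222 = -468*(-25) - 222 = 11700 - 222 = 11478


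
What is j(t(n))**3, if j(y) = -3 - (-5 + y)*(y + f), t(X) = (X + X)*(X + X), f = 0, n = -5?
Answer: -858187506527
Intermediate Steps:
t(X) = 4*X**2 (t(X) = (2*X)*(2*X) = 4*X**2)
j(y) = -3 - y*(-5 + y) (j(y) = -3 - (-5 + y)*(y + 0) = -3 - (-5 + y)*y = -3 - y*(-5 + y))
j(t(n))**3 = (-3 - (4*(-5)**2)**2 + 5*(4*(-5)**2))**3 = (-3 - (4*25)**2 + 5*(4*25))**3 = (-3 - 1*100**2 + 5*100)**3 = (-3 - 1*10000 + 500)**3 = (-3 - 10000 + 500)**3 = (-9503)**3 = -858187506527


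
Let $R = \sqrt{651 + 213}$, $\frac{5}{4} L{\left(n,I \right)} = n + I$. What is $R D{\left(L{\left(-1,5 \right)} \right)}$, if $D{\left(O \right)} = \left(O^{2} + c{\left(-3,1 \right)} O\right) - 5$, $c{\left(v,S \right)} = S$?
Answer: $\frac{2532 \sqrt{6}}{25} \approx 248.08$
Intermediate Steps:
$L{\left(n,I \right)} = \frac{4 I}{5} + \frac{4 n}{5}$ ($L{\left(n,I \right)} = \frac{4 \left(n + I\right)}{5} = \frac{4 \left(I + n\right)}{5} = \frac{4 I}{5} + \frac{4 n}{5}$)
$D{\left(O \right)} = -5 + O + O^{2}$ ($D{\left(O \right)} = \left(O^{2} + 1 O\right) - 5 = \left(O^{2} + O\right) - 5 = \left(O + O^{2}\right) - 5 = -5 + O + O^{2}$)
$R = 12 \sqrt{6}$ ($R = \sqrt{864} = 12 \sqrt{6} \approx 29.394$)
$R D{\left(L{\left(-1,5 \right)} \right)} = 12 \sqrt{6} \left(-5 + \left(\frac{4}{5} \cdot 5 + \frac{4}{5} \left(-1\right)\right) + \left(\frac{4}{5} \cdot 5 + \frac{4}{5} \left(-1\right)\right)^{2}\right) = 12 \sqrt{6} \left(-5 + \left(4 - \frac{4}{5}\right) + \left(4 - \frac{4}{5}\right)^{2}\right) = 12 \sqrt{6} \left(-5 + \frac{16}{5} + \left(\frac{16}{5}\right)^{2}\right) = 12 \sqrt{6} \left(-5 + \frac{16}{5} + \frac{256}{25}\right) = 12 \sqrt{6} \cdot \frac{211}{25} = \frac{2532 \sqrt{6}}{25}$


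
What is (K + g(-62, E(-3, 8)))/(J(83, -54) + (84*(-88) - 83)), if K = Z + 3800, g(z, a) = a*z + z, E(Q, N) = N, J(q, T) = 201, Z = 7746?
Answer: -5494/3637 ≈ -1.5106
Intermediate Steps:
g(z, a) = z + a*z
K = 11546 (K = 7746 + 3800 = 11546)
(K + g(-62, E(-3, 8)))/(J(83, -54) + (84*(-88) - 83)) = (11546 - 62*(1 + 8))/(201 + (84*(-88) - 83)) = (11546 - 62*9)/(201 + (-7392 - 83)) = (11546 - 558)/(201 - 7475) = 10988/(-7274) = 10988*(-1/7274) = -5494/3637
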